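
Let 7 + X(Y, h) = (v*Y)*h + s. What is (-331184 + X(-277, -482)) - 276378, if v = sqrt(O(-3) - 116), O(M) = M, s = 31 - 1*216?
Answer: -607754 + 133514*I*sqrt(119) ≈ -6.0775e+5 + 1.4565e+6*I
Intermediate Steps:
s = -185 (s = 31 - 216 = -185)
v = I*sqrt(119) (v = sqrt(-3 - 116) = sqrt(-119) = I*sqrt(119) ≈ 10.909*I)
X(Y, h) = -192 + I*Y*h*sqrt(119) (X(Y, h) = -7 + (((I*sqrt(119))*Y)*h - 185) = -7 + ((I*Y*sqrt(119))*h - 185) = -7 + (I*Y*h*sqrt(119) - 185) = -7 + (-185 + I*Y*h*sqrt(119)) = -192 + I*Y*h*sqrt(119))
(-331184 + X(-277, -482)) - 276378 = (-331184 + (-192 + I*(-277)*(-482)*sqrt(119))) - 276378 = (-331184 + (-192 + 133514*I*sqrt(119))) - 276378 = (-331376 + 133514*I*sqrt(119)) - 276378 = -607754 + 133514*I*sqrt(119)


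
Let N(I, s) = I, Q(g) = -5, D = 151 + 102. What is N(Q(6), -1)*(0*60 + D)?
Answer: -1265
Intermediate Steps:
D = 253
N(Q(6), -1)*(0*60 + D) = -5*(0*60 + 253) = -5*(0 + 253) = -5*253 = -1265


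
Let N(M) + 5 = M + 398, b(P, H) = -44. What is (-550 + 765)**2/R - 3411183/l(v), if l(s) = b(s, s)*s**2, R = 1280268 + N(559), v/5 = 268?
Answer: 401127336163/5061228990400 ≈ 0.079255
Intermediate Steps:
v = 1340 (v = 5*268 = 1340)
N(M) = 393 + M (N(M) = -5 + (M + 398) = -5 + (398 + M) = 393 + M)
R = 1281220 (R = 1280268 + (393 + 559) = 1280268 + 952 = 1281220)
l(s) = -44*s**2
(-550 + 765)**2/R - 3411183/l(v) = (-550 + 765)**2/1281220 - 3411183/((-44*1340**2)) = 215**2*(1/1281220) - 3411183/((-44*1795600)) = 46225*(1/1281220) - 3411183/(-79006400) = 9245/256244 - 3411183*(-1/79006400) = 9245/256244 + 3411183/79006400 = 401127336163/5061228990400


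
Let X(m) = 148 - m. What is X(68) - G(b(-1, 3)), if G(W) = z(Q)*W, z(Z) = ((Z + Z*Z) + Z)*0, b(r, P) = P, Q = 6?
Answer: 80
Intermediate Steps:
z(Z) = 0 (z(Z) = ((Z + Z**2) + Z)*0 = (Z**2 + 2*Z)*0 = 0)
G(W) = 0 (G(W) = 0*W = 0)
X(68) - G(b(-1, 3)) = (148 - 1*68) - 1*0 = (148 - 68) + 0 = 80 + 0 = 80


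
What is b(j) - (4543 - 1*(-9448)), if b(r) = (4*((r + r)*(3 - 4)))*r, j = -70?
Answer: -53191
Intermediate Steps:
b(r) = -8*r² (b(r) = (4*((2*r)*(-1)))*r = (4*(-2*r))*r = (-8*r)*r = -8*r²)
b(j) - (4543 - 1*(-9448)) = -8*(-70)² - (4543 - 1*(-9448)) = -8*4900 - (4543 + 9448) = -39200 - 1*13991 = -39200 - 13991 = -53191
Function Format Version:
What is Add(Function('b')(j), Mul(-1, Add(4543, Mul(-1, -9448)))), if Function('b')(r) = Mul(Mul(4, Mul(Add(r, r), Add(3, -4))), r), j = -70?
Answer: -53191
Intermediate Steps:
Function('b')(r) = Mul(-8, Pow(r, 2)) (Function('b')(r) = Mul(Mul(4, Mul(Mul(2, r), -1)), r) = Mul(Mul(4, Mul(-2, r)), r) = Mul(Mul(-8, r), r) = Mul(-8, Pow(r, 2)))
Add(Function('b')(j), Mul(-1, Add(4543, Mul(-1, -9448)))) = Add(Mul(-8, Pow(-70, 2)), Mul(-1, Add(4543, Mul(-1, -9448)))) = Add(Mul(-8, 4900), Mul(-1, Add(4543, 9448))) = Add(-39200, Mul(-1, 13991)) = Add(-39200, -13991) = -53191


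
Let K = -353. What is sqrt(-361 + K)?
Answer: I*sqrt(714) ≈ 26.721*I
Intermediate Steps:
sqrt(-361 + K) = sqrt(-361 - 353) = sqrt(-714) = I*sqrt(714)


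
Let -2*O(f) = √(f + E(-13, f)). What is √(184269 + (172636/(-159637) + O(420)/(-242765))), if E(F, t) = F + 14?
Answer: √(1107003475003470784375876100 + 12373232813002570*√421)/77508552610 ≈ 429.26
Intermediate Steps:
E(F, t) = 14 + F
O(f) = -√(1 + f)/2 (O(f) = -√(f + (14 - 13))/2 = -√(f + 1)/2 = -√(1 + f)/2)
√(184269 + (172636/(-159637) + O(420)/(-242765))) = √(184269 + (172636/(-159637) - √(1 + 420)/2/(-242765))) = √(184269 + (172636*(-1/159637) - √421/2*(-1/242765))) = √(184269 + (-172636/159637 + √421/485530)) = √(29415977717/159637 + √421/485530)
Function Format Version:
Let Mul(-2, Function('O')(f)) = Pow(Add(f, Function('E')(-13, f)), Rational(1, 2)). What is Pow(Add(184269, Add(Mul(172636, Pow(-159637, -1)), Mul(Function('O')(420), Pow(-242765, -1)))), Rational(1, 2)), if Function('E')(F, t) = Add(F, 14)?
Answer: Mul(Rational(1, 77508552610), Pow(Add(1107003475003470784375876100, Mul(12373232813002570, Pow(421, Rational(1, 2)))), Rational(1, 2))) ≈ 429.26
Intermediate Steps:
Function('E')(F, t) = Add(14, F)
Function('O')(f) = Mul(Rational(-1, 2), Pow(Add(1, f), Rational(1, 2))) (Function('O')(f) = Mul(Rational(-1, 2), Pow(Add(f, Add(14, -13)), Rational(1, 2))) = Mul(Rational(-1, 2), Pow(Add(f, 1), Rational(1, 2))) = Mul(Rational(-1, 2), Pow(Add(1, f), Rational(1, 2))))
Pow(Add(184269, Add(Mul(172636, Pow(-159637, -1)), Mul(Function('O')(420), Pow(-242765, -1)))), Rational(1, 2)) = Pow(Add(184269, Add(Mul(172636, Pow(-159637, -1)), Mul(Mul(Rational(-1, 2), Pow(Add(1, 420), Rational(1, 2))), Pow(-242765, -1)))), Rational(1, 2)) = Pow(Add(184269, Add(Mul(172636, Rational(-1, 159637)), Mul(Mul(Rational(-1, 2), Pow(421, Rational(1, 2))), Rational(-1, 242765)))), Rational(1, 2)) = Pow(Add(184269, Add(Rational(-172636, 159637), Mul(Rational(1, 485530), Pow(421, Rational(1, 2))))), Rational(1, 2)) = Pow(Add(Rational(29415977717, 159637), Mul(Rational(1, 485530), Pow(421, Rational(1, 2)))), Rational(1, 2))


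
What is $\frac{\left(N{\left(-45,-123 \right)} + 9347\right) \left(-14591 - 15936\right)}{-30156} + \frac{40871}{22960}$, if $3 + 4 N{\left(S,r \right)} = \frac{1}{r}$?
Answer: $\frac{702001816991}{74183760} \approx 9463.0$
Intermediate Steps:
$N{\left(S,r \right)} = - \frac{3}{4} + \frac{1}{4 r}$
$\frac{\left(N{\left(-45,-123 \right)} + 9347\right) \left(-14591 - 15936\right)}{-30156} + \frac{40871}{22960} = \frac{\left(\frac{1 - -369}{4 \left(-123\right)} + 9347\right) \left(-14591 - 15936\right)}{-30156} + \frac{40871}{22960} = \left(\frac{1}{4} \left(- \frac{1}{123}\right) \left(1 + 369\right) + 9347\right) \left(-30527\right) \left(- \frac{1}{30156}\right) + 40871 \cdot \frac{1}{22960} = \left(\frac{1}{4} \left(- \frac{1}{123}\right) 370 + 9347\right) \left(-30527\right) \left(- \frac{1}{30156}\right) + \frac{40871}{22960} = \left(- \frac{185}{246} + 9347\right) \left(-30527\right) \left(- \frac{1}{30156}\right) + \frac{40871}{22960} = \frac{2299177}{246} \left(-30527\right) \left(- \frac{1}{30156}\right) + \frac{40871}{22960} = \left(- \frac{70186976279}{246}\right) \left(- \frac{1}{30156}\right) + \frac{40871}{22960} = \frac{10026710897}{1059768} + \frac{40871}{22960} = \frac{702001816991}{74183760}$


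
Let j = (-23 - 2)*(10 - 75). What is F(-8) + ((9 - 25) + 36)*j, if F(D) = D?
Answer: 32492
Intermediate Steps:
j = 1625 (j = -25*(-65) = 1625)
F(-8) + ((9 - 25) + 36)*j = -8 + ((9 - 25) + 36)*1625 = -8 + (-16 + 36)*1625 = -8 + 20*1625 = -8 + 32500 = 32492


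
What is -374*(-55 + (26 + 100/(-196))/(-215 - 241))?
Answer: 230041603/11172 ≈ 20591.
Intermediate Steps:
-374*(-55 + (26 + 100/(-196))/(-215 - 241)) = -374*(-55 + (26 + 100*(-1/196))/(-456)) = -374*(-55 + (26 - 25/49)*(-1/456)) = -374*(-55 + (1249/49)*(-1/456)) = -374*(-55 - 1249/22344) = -374*(-1230169/22344) = 230041603/11172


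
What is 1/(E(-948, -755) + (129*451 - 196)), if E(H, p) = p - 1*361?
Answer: 1/56867 ≈ 1.7585e-5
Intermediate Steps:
E(H, p) = -361 + p (E(H, p) = p - 361 = -361 + p)
1/(E(-948, -755) + (129*451 - 196)) = 1/((-361 - 755) + (129*451 - 196)) = 1/(-1116 + (58179 - 196)) = 1/(-1116 + 57983) = 1/56867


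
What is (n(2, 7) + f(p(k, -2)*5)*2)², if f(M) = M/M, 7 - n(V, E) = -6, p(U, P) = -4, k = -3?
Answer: 225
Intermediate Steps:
n(V, E) = 13 (n(V, E) = 7 - 1*(-6) = 7 + 6 = 13)
f(M) = 1
(n(2, 7) + f(p(k, -2)*5)*2)² = (13 + 1*2)² = (13 + 2)² = 15² = 225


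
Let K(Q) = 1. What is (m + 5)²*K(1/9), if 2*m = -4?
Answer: 9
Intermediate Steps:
m = -2 (m = (½)*(-4) = -2)
(m + 5)²*K(1/9) = (-2 + 5)²*1 = 3²*1 = 9*1 = 9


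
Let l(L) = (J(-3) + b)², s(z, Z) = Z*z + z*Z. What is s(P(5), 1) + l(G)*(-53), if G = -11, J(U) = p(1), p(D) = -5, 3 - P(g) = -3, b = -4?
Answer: -4281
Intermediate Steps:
P(g) = 6 (P(g) = 3 - 1*(-3) = 3 + 3 = 6)
J(U) = -5
s(z, Z) = 2*Z*z (s(z, Z) = Z*z + Z*z = 2*Z*z)
l(L) = 81 (l(L) = (-5 - 4)² = (-9)² = 81)
s(P(5), 1) + l(G)*(-53) = 2*1*6 + 81*(-53) = 12 - 4293 = -4281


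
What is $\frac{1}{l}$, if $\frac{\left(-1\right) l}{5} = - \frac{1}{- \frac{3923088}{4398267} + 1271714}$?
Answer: $\frac{372888919770}{1466089} \approx 2.5434 \cdot 10^{5}$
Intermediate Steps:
$l = \frac{1466089}{372888919770}$ ($l = - 5 \left(- \frac{1}{- \frac{3923088}{4398267} + 1271714}\right) = - 5 \left(- \frac{1}{\left(-3923088\right) \frac{1}{4398267} + 1271714}\right) = - 5 \left(- \frac{1}{- \frac{1307696}{1466089} + 1271714}\right) = - 5 \left(- \frac{1}{\frac{1864444598850}{1466089}}\right) = - 5 \left(\left(-1\right) \frac{1466089}{1864444598850}\right) = \left(-5\right) \left(- \frac{1466089}{1864444598850}\right) = \frac{1466089}{372888919770} \approx 3.9317 \cdot 10^{-6}$)
$\frac{1}{l} = \frac{1}{\frac{1466089}{372888919770}} = \frac{372888919770}{1466089}$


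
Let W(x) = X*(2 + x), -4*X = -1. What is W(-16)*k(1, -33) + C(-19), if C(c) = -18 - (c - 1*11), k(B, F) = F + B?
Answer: 124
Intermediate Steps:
X = ¼ (X = -¼*(-1) = ¼ ≈ 0.25000)
k(B, F) = B + F
C(c) = -7 - c (C(c) = -18 - (c - 11) = -18 - (-11 + c) = -18 + (11 - c) = -7 - c)
W(x) = ½ + x/4 (W(x) = (2 + x)/4 = ½ + x/4)
W(-16)*k(1, -33) + C(-19) = (½ + (¼)*(-16))*(1 - 33) + (-7 - 1*(-19)) = (½ - 4)*(-32) + (-7 + 19) = -7/2*(-32) + 12 = 112 + 12 = 124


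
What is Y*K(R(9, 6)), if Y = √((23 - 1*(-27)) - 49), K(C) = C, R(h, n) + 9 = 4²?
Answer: 7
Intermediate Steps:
R(h, n) = 7 (R(h, n) = -9 + 4² = -9 + 16 = 7)
Y = 1 (Y = √((23 + 27) - 49) = √(50 - 49) = √1 = 1)
Y*K(R(9, 6)) = 1*7 = 7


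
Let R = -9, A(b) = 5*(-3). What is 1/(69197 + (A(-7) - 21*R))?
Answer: 1/69371 ≈ 1.4415e-5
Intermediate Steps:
A(b) = -15
1/(69197 + (A(-7) - 21*R)) = 1/(69197 + (-15 - 21*(-9))) = 1/(69197 + (-15 + 189)) = 1/(69197 + 174) = 1/69371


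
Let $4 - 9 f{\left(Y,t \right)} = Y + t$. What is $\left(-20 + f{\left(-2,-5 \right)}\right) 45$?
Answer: $-845$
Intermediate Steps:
$f{\left(Y,t \right)} = \frac{4}{9} - \frac{Y}{9} - \frac{t}{9}$ ($f{\left(Y,t \right)} = \frac{4}{9} - \frac{Y + t}{9} = \frac{4}{9} - \left(\frac{Y}{9} + \frac{t}{9}\right) = \frac{4}{9} - \frac{Y}{9} - \frac{t}{9}$)
$\left(-20 + f{\left(-2,-5 \right)}\right) 45 = \left(-20 - - \frac{11}{9}\right) 45 = \left(-20 + \left(\frac{4}{9} + \frac{2}{9} + \frac{5}{9}\right)\right) 45 = \left(-20 + \frac{11}{9}\right) 45 = \left(- \frac{169}{9}\right) 45 = -845$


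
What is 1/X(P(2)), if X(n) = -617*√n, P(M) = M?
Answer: -√2/1234 ≈ -0.0011460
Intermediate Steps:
1/X(P(2)) = 1/(-617*√2) = -√2/1234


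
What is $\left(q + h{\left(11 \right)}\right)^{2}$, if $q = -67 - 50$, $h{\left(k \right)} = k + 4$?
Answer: $10404$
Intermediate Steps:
$h{\left(k \right)} = 4 + k$
$q = -117$
$\left(q + h{\left(11 \right)}\right)^{2} = \left(-117 + \left(4 + 11\right)\right)^{2} = \left(-117 + 15\right)^{2} = \left(-102\right)^{2} = 10404$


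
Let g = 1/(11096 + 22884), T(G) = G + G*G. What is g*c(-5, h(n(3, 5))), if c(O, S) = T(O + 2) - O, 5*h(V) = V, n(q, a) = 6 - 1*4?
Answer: 11/33980 ≈ 0.00032372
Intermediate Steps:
n(q, a) = 2 (n(q, a) = 6 - 4 = 2)
T(G) = G + G**2
h(V) = V/5
c(O, S) = -O + (2 + O)*(3 + O) (c(O, S) = (O + 2)*(1 + (O + 2)) - O = (2 + O)*(1 + (2 + O)) - O = (2 + O)*(3 + O) - O = -O + (2 + O)*(3 + O))
g = 1/33980 ≈ 2.9429e-5
g*c(-5, h(n(3, 5))) = (-1*(-5) + (2 - 5)*(3 - 5))/33980 = (5 - 3*(-2))/33980 = (5 + 6)/33980 = (1/33980)*11 = 11/33980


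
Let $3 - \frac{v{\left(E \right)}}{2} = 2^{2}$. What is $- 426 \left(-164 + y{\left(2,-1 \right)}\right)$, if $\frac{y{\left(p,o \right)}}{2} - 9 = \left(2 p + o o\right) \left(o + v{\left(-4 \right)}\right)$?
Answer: $74976$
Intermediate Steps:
$v{\left(E \right)} = -2$ ($v{\left(E \right)} = 6 - 2 \cdot 2^{2} = 6 - 8 = -2$)
$y{\left(p,o \right)} = 18 + 2 \left(-2 + o\right) \left(o^{2} + 2 p\right)$ ($y{\left(p,o \right)} = 18 + 2 \left(2 p + o o\right) \left(o - 2\right) = 18 + 2 \left(2 p + o^{2}\right) \left(-2 + o\right) = 18 + 2 \left(o^{2} + 2 p\right) \left(-2 + o\right) = 18 + 2 \left(-2 + o\right) \left(o^{2} + 2 p\right)$)
$- 426 \left(-164 + y{\left(2,-1 \right)}\right) = - 426 \left(-164 + \left(18 - 16 - 4 \left(-1\right)^{2} + 2 \left(-1\right)^{3} + 4 \left(-1\right) 2\right)\right) = - 426 \left(-164 - 12\right) = \left(-426\right) \left(-176\right) = 74976$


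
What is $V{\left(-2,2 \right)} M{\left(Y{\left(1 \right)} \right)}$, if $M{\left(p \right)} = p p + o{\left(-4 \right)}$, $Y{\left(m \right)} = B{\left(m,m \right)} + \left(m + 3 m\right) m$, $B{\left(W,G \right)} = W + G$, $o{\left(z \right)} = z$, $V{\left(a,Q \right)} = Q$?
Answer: $64$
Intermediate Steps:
$B{\left(W,G \right)} = G + W$
$Y{\left(m \right)} = 2 m + 4 m^{2}$ ($Y{\left(m \right)} = \left(m + m\right) + \left(m + 3 m\right) m = 2 m + 4 m m = 2 m + 4 m^{2}$)
$M{\left(p \right)} = -4 + p^{2}$ ($M{\left(p \right)} = p p - 4 = p^{2} - 4 = -4 + p^{2}$)
$V{\left(-2,2 \right)} M{\left(Y{\left(1 \right)} \right)} = 2 \left(-4 + \left(2 \cdot 1 \left(1 + 2 \cdot 1\right)\right)^{2}\right) = 2 \left(-4 + \left(2 \cdot 1 \left(1 + 2\right)\right)^{2}\right) = 2 \left(-4 + \left(2 \cdot 1 \cdot 3\right)^{2}\right) = 2 \left(-4 + 6^{2}\right) = 2 \left(-4 + 36\right) = 2 \cdot 32 = 64$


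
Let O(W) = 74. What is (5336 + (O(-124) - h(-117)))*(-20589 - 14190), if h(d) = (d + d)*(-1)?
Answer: -180016104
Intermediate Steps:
h(d) = -2*d (h(d) = (2*d)*(-1) = -2*d)
(5336 + (O(-124) - h(-117)))*(-20589 - 14190) = (5336 + (74 - (-2)*(-117)))*(-20589 - 14190) = (5336 + (74 - 1*234))*(-34779) = (5336 + (74 - 234))*(-34779) = (5336 - 160)*(-34779) = 5176*(-34779) = -180016104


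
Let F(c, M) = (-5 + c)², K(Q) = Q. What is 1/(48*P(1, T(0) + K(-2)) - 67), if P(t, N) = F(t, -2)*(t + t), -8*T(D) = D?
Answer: 1/1469 ≈ 0.00068074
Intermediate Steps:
T(D) = -D/8
P(t, N) = 2*t*(-5 + t)² (P(t, N) = (-5 + t)²*(t + t) = (-5 + t)²*(2*t) = 2*t*(-5 + t)²)
1/(48*P(1, T(0) + K(-2)) - 67) = 1/(48*(2*1*(-5 + 1)²) - 67) = 1/(48*(2*1*(-4)²) - 67) = 1/(48*(2*1*16) - 67) = 1/(48*32 - 67) = 1/(1536 - 67) = 1/1469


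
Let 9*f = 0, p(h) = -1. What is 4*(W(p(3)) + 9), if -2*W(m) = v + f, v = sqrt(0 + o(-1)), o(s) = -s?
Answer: 34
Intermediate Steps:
f = 0 (f = (1/9)*0 = 0)
v = 1 (v = sqrt(0 - 1*(-1)) = sqrt(0 + 1) = sqrt(1) = 1)
W(m) = -1/2 (W(m) = -(1 + 0)/2 = -1/2*1 = -1/2)
4*(W(p(3)) + 9) = 4*(-1/2 + 9) = 4*(17/2) = 34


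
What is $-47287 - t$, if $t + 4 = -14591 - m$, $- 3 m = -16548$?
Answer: $-27176$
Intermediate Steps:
$m = 5516$ ($m = \left(- \frac{1}{3}\right) \left(-16548\right) = 5516$)
$t = -20111$ ($t = -4 - 20107 = -20111$)
$-47287 - t = -47287 - -20111 = -47287 + 20111 = -27176$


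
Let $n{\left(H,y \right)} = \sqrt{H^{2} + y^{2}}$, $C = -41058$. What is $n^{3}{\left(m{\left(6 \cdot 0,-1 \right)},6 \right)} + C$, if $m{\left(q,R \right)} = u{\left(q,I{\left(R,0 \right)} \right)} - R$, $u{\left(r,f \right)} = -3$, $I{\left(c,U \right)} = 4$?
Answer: $-41058 + 80 \sqrt{10} \approx -40805.0$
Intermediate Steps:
$m{\left(q,R \right)} = -3 - R$
$n^{3}{\left(m{\left(6 \cdot 0,-1 \right)},6 \right)} + C = \left(\sqrt{\left(-3 - -1\right)^{2} + 6^{2}}\right)^{3} - 41058 = \left(\sqrt{\left(-3 + 1\right)^{2} + 36}\right)^{3} - 41058 = \left(\sqrt{\left(-2\right)^{2} + 36}\right)^{3} - 41058 = \left(\sqrt{4 + 36}\right)^{3} - 41058 = \left(\sqrt{40}\right)^{3} - 41058 = \left(2 \sqrt{10}\right)^{3} - 41058 = 80 \sqrt{10} - 41058 = -41058 + 80 \sqrt{10}$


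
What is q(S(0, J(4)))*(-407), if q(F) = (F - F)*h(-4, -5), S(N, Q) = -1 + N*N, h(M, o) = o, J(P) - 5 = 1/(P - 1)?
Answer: 0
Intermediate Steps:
J(P) = 5 + 1/(-1 + P) (J(P) = 5 + 1/(P - 1) = 5 + 1/(-1 + P))
S(N, Q) = -1 + N²
q(F) = 0 (q(F) = (F - F)*(-5) = 0*(-5) = 0)
q(S(0, J(4)))*(-407) = 0*(-407) = 0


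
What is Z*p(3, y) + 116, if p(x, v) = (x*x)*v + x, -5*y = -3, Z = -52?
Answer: -1604/5 ≈ -320.80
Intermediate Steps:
y = ⅗ (y = -⅕*(-3) = ⅗ ≈ 0.60000)
p(x, v) = x + v*x² (p(x, v) = x²*v + x = v*x² + x = x + v*x²)
Z*p(3, y) + 116 = -156*(1 + (⅗)*3) + 116 = -156*(1 + 9/5) + 116 = -156*14/5 + 116 = -52*42/5 + 116 = -2184/5 + 116 = -1604/5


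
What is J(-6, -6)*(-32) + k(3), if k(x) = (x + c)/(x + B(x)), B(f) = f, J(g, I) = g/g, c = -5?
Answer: -97/3 ≈ -32.333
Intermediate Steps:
J(g, I) = 1
k(x) = (-5 + x)/(2*x) (k(x) = (x - 5)/(x + x) = (-5 + x)/((2*x)) = (-5 + x)*(1/(2*x)) = (-5 + x)/(2*x))
J(-6, -6)*(-32) + k(3) = 1*(-32) + (½)*(-5 + 3)/3 = -32 + (½)*(⅓)*(-2) = -32 - ⅓ = -97/3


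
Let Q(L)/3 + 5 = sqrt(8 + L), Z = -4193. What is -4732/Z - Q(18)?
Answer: 9661/599 - 3*sqrt(26) ≈ 0.83149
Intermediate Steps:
Q(L) = -15 + 3*sqrt(8 + L)
-4732/Z - Q(18) = -4732/(-4193) - (-15 + 3*sqrt(8 + 18)) = -4732*(-1/4193) - (-15 + 3*sqrt(26)) = 676/599 + (15 - 3*sqrt(26)) = 9661/599 - 3*sqrt(26)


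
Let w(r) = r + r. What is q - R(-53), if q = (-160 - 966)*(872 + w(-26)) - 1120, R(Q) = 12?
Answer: -924452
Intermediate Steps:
w(r) = 2*r
q = -924440 (q = (-160 - 966)*(872 + 2*(-26)) - 1120 = -1126*(872 - 52) - 1120 = -1126*820 - 1120 = -923320 - 1120 = -924440)
q - R(-53) = -924440 - 1*12 = -924440 - 12 = -924452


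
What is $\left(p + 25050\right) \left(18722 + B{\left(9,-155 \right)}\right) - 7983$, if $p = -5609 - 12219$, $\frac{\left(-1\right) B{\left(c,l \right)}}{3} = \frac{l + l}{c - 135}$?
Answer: $\frac{2838128911}{21} \approx 1.3515 \cdot 10^{8}$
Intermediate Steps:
$B{\left(c,l \right)} = - \frac{6 l}{-135 + c}$ ($B{\left(c,l \right)} = - 3 \frac{l + l}{c - 135} = - 3 \frac{2 l}{-135 + c} = - \frac{6 l}{-135 + c}$)
$p = -17828$ ($p = -5609 - 12219 = -17828$)
$\left(p + 25050\right) \left(18722 + B{\left(9,-155 \right)}\right) - 7983 = \left(-17828 + 25050\right) \left(18722 - - \frac{930}{-135 + 9}\right) - 7983 = 7222 \left(18722 - - \frac{930}{-126}\right) - 7983 = 7222 \left(18722 - \left(-930\right) \left(- \frac{1}{126}\right)\right) - 7983 = 7222 \left(18722 - \frac{155}{21}\right) - 7983 = 7222 \cdot \frac{393007}{21} - 7983 = \frac{2838296554}{21} - 7983 = \frac{2838128911}{21}$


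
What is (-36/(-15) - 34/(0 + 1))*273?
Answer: -43134/5 ≈ -8626.8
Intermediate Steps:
(-36/(-15) - 34/(0 + 1))*273 = (-36*(-1/15) - 34/1)*273 = (12/5 - 34/1)*273 = (12/5 - 34*1)*273 = (12/5 - 34)*273 = -158/5*273 = -43134/5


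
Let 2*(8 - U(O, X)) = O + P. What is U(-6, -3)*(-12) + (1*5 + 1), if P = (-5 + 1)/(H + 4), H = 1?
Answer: -654/5 ≈ -130.80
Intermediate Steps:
P = -4/5 (P = (-5 + 1)/(1 + 4) = -4/5 ≈ -0.80000)
U(O, X) = 42/5 - O/2 (U(O, X) = 8 - (O - 4/5)/2 = 8 - (-4/5 + O)/2 = 8 + (2/5 - O/2) = 42/5 - O/2)
U(-6, -3)*(-12) + (1*5 + 1) = (42/5 - 1/2*(-6))*(-12) + (1*5 + 1) = (42/5 + 3)*(-12) + (5 + 1) = (57/5)*(-12) + 6 = -684/5 + 6 = -654/5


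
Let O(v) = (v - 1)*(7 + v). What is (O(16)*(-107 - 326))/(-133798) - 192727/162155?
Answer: -223280353/3099430670 ≈ -0.072039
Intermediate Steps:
O(v) = (-1 + v)*(7 + v)
(O(16)*(-107 - 326))/(-133798) - 192727/162155 = ((-7 + 16² + 6*16)*(-107 - 326))/(-133798) - 192727/162155 = ((-7 + 256 + 96)*(-433))*(-1/133798) - 192727*1/162155 = (345*(-433))*(-1/133798) - 192727/162155 = -149385*(-1/133798) - 192727/162155 = 149385/133798 - 192727/162155 = -223280353/3099430670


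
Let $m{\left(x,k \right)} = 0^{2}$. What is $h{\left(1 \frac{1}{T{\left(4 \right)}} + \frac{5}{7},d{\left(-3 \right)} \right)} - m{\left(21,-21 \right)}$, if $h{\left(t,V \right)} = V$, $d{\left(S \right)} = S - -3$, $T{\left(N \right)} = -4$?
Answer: $0$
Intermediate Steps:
$m{\left(x,k \right)} = 0$
$d{\left(S \right)} = 3 + S$ ($d{\left(S \right)} = S + 3 = 3 + S$)
$h{\left(1 \frac{1}{T{\left(4 \right)}} + \frac{5}{7},d{\left(-3 \right)} \right)} - m{\left(21,-21 \right)} = \left(3 - 3\right) - 0 = 0 + 0 = 0$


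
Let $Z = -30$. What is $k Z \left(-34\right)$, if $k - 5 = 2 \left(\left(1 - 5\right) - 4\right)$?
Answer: $-11220$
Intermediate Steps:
$k = -11$ ($k = 5 + 2 \left(\left(1 - 5\right) - 4\right) = 5 + 2 \left(-4 - 4\right) = 5 + 2 \left(-8\right) = 5 - 16 = -11$)
$k Z \left(-34\right) = \left(-11\right) \left(-30\right) \left(-34\right) = 330 \left(-34\right) = -11220$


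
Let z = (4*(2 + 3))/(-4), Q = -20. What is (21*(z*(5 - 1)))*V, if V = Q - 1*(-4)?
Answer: 6720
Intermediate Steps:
z = -5 (z = (4*5)*(-¼) = 20*(-¼) = -5)
V = -16 (V = -20 - 1*(-4) = -20 + 4 = -16)
(21*(z*(5 - 1)))*V = (21*(-5*(5 - 1)))*(-16) = (21*(-5*4))*(-16) = (21*(-20))*(-16) = -420*(-16) = 6720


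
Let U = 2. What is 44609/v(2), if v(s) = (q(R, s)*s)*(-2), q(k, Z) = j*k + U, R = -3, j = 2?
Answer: 44609/16 ≈ 2788.1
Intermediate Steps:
q(k, Z) = 2 + 2*k (q(k, Z) = 2*k + 2 = 2 + 2*k)
v(s) = 8*s (v(s) = ((2 + 2*(-3))*s)*(-2) = ((2 - 6)*s)*(-2) = -4*s*(-2) = 8*s)
44609/v(2) = 44609/((8*2)) = 44609/16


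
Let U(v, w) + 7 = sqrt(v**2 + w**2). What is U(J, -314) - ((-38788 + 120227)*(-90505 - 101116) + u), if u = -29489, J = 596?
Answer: 15605452101 + 2*sqrt(113453) ≈ 1.5605e+10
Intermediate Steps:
U(v, w) = -7 + sqrt(v**2 + w**2)
U(J, -314) - ((-38788 + 120227)*(-90505 - 101116) + u) = (-7 + sqrt(596**2 + (-314)**2)) - ((-38788 + 120227)*(-90505 - 101116) - 29489) = (-7 + sqrt(355216 + 98596)) - (81439*(-191621) - 29489) = (-7 + sqrt(453812)) - (-15605422619 - 29489) = (-7 + 2*sqrt(113453)) - 1*(-15605452108) = (-7 + 2*sqrt(113453)) + 15605452108 = 15605452101 + 2*sqrt(113453)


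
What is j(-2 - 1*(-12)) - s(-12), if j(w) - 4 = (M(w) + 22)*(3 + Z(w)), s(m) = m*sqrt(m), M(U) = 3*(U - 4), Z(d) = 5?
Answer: 324 + 24*I*sqrt(3) ≈ 324.0 + 41.569*I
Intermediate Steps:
M(U) = -12 + 3*U (M(U) = 3*(-4 + U) = -12 + 3*U)
s(m) = m**(3/2)
j(w) = 84 + 24*w (j(w) = 4 + ((-12 + 3*w) + 22)*(3 + 5) = 4 + (10 + 3*w)*8 = 4 + (80 + 24*w) = 84 + 24*w)
j(-2 - 1*(-12)) - s(-12) = (84 + 24*(-2 - 1*(-12))) - (-12)**(3/2) = (84 + 24*(-2 + 12)) - (-24)*I*sqrt(3) = (84 + 24*10) + 24*I*sqrt(3) = (84 + 240) + 24*I*sqrt(3) = 324 + 24*I*sqrt(3)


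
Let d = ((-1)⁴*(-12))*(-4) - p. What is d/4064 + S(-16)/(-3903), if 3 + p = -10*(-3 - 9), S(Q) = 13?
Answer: -322139/15861792 ≈ -0.020309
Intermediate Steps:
p = 117 (p = -3 - 10*(-3 - 9) = -3 - 10*(-12) = -3 + 120 = 117)
d = -69 (d = ((-1)⁴*(-12))*(-4) - 1*117 = (1*(-12))*(-4) - 117 = -12*(-4) - 117 = 48 - 117 = -69)
d/4064 + S(-16)/(-3903) = -69/4064 + 13/(-3903) = -69*1/4064 + 13*(-1/3903) = -69/4064 - 13/3903 = -322139/15861792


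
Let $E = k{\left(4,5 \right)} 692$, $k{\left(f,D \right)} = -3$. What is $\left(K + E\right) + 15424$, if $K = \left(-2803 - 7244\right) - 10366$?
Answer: $-7065$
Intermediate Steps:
$K = -20413$ ($K = -10047 - 10366 = -20413$)
$E = -2076$ ($E = \left(-3\right) 692 = -2076$)
$\left(K + E\right) + 15424 = \left(-20413 - 2076\right) + 15424 = -22489 + 15424 = -7065$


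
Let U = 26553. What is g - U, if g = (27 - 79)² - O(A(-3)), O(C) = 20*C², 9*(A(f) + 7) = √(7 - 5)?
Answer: -2011189/81 + 280*√2/9 ≈ -24786.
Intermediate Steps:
A(f) = -7 + √2/9 (A(f) = -7 + √(7 - 5)/9 = -7 + √2/9)
g = 2704 - 20*(-7 + √2/9)² (g = (27 - 79)² - 20*(-7 + √2/9)² = (-52)² - 20*(-7 + √2/9)² = 2704 - 20*(-7 + √2/9)² ≈ 1767.5)
g - U = (139604/81 + 280*√2/9) - 1*26553 = (139604/81 + 280*√2/9) - 26553 = -2011189/81 + 280*√2/9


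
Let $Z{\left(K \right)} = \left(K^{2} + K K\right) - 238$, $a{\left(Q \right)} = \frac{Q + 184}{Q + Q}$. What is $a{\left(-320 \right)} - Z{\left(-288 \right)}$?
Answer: $- \frac{13251983}{80} \approx -1.6565 \cdot 10^{5}$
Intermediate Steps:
$a{\left(Q \right)} = \frac{184 + Q}{2 Q}$
$Z{\left(K \right)} = -238 + 2 K^{2}$ ($Z{\left(K \right)} = \left(K^{2} + K^{2}\right) - 238 = 2 K^{2} - 238 = -238 + 2 K^{2}$)
$a{\left(-320 \right)} - Z{\left(-288 \right)} = \frac{184 - 320}{2 \left(-320\right)} - \left(-238 + 2 \left(-288\right)^{2}\right) = \frac{1}{2} \left(- \frac{1}{320}\right) \left(-136\right) - \left(-238 + 2 \cdot 82944\right) = \frac{17}{80} - \left(-238 + 165888\right) = \frac{17}{80} - 165650 = - \frac{13251983}{80}$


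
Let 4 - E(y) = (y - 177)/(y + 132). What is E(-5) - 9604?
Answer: -1219018/127 ≈ -9598.6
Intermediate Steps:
E(y) = 4 - (-177 + y)/(132 + y) (E(y) = 4 - (y - 177)/(y + 132) = 4 - (-177 + y)/(132 + y))
E(-5) - 9604 = 3*(235 - 5)/(132 - 5) - 9604 = 3*230/127 - 9604 = 3*(1/127)*230 - 9604 = 690/127 - 9604 = -1219018/127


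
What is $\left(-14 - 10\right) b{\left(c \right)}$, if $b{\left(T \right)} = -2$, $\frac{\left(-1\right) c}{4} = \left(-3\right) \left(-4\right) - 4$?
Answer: $48$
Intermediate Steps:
$c = -32$ ($c = - 4 \left(\left(-3\right) \left(-4\right) - 4\right) = - 4 \left(12 - 4\right) = \left(-4\right) 8 = -32$)
$\left(-14 - 10\right) b{\left(c \right)} = \left(-14 - 10\right) \left(-2\right) = \left(-24\right) \left(-2\right) = 48$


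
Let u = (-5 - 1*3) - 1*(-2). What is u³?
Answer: -216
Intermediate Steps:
u = -6 (u = (-5 - 3) + 2 = -8 + 2 = -6)
u³ = (-6)³ = -216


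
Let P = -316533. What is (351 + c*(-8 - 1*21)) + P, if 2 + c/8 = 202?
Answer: -362582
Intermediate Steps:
c = 1600 (c = -16 + 8*202 = -16 + 1616 = 1600)
(351 + c*(-8 - 1*21)) + P = (351 + 1600*(-8 - 1*21)) - 316533 = (351 + 1600*(-8 - 21)) - 316533 = (351 + 1600*(-29)) - 316533 = (351 - 46400) - 316533 = -46049 - 316533 = -362582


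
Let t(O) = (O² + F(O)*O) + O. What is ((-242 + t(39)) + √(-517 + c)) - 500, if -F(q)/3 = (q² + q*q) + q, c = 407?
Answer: -359659 + I*√110 ≈ -3.5966e+5 + 10.488*I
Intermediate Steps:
F(q) = -6*q² - 3*q (F(q) = -3*((q² + q*q) + q) = -3*((q² + q²) + q) = -3*(2*q² + q) = -3*(q + 2*q²) = -6*q² - 3*q)
t(O) = O + O² - 3*O²*(1 + 2*O) (t(O) = (O² + (-3*O*(1 + 2*O))*O) + O = (O² - 3*O²*(1 + 2*O)) + O = O + O² - 3*O²*(1 + 2*O))
((-242 + t(39)) + √(-517 + c)) - 500 = ((-242 + 39*(1 - 6*39² - 2*39)) + √(-517 + 407)) - 500 = ((-242 + 39*(1 - 6*1521 - 78)) + √(-110)) - 500 = ((-242 + 39*(1 - 9126 - 78)) + I*√110) - 500 = ((-242 + 39*(-9203)) + I*√110) - 500 = ((-242 - 358917) + I*√110) - 500 = (-359159 + I*√110) - 500 = -359659 + I*√110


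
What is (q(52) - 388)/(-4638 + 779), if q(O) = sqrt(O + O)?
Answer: 388/3859 - 2*sqrt(26)/3859 ≈ 0.097901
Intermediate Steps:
q(O) = sqrt(2)*sqrt(O) (q(O) = sqrt(2*O) = sqrt(2)*sqrt(O))
(q(52) - 388)/(-4638 + 779) = (sqrt(2)*sqrt(52) - 388)/(-4638 + 779) = (sqrt(2)*(2*sqrt(13)) - 388)/(-3859) = (2*sqrt(26) - 388)*(-1/3859) = (-388 + 2*sqrt(26))*(-1/3859) = 388/3859 - 2*sqrt(26)/3859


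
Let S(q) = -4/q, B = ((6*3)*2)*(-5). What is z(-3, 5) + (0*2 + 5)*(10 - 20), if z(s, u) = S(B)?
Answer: -2249/45 ≈ -49.978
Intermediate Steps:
B = -180 (B = (18*2)*(-5) = 36*(-5) = -180)
z(s, u) = 1/45 (z(s, u) = -4/(-180) = -4*(-1/180) = 1/45)
z(-3, 5) + (0*2 + 5)*(10 - 20) = 1/45 + (0*2 + 5)*(10 - 20) = 1/45 + (0 + 5)*(-10) = 1/45 + 5*(-10) = 1/45 - 50 = -2249/45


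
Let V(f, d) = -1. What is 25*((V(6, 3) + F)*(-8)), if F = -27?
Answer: 5600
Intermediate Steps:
25*((V(6, 3) + F)*(-8)) = 25*((-1 - 27)*(-8)) = 25*(-28*(-8)) = 25*224 = 5600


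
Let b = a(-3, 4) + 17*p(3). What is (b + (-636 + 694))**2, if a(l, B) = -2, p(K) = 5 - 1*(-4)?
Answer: 43681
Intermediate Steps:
p(K) = 9 (p(K) = 5 + 4 = 9)
b = 151 (b = -2 + 17*9 = -2 + 153 = 151)
(b + (-636 + 694))**2 = (151 + (-636 + 694))**2 = (151 + 58)**2 = 209**2 = 43681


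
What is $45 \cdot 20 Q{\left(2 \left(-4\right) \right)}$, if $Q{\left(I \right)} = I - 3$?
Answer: $-9900$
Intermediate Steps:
$Q{\left(I \right)} = -3 + I$ ($Q{\left(I \right)} = I - 3 = -3 + I$)
$45 \cdot 20 Q{\left(2 \left(-4\right) \right)} = 45 \cdot 20 \left(-3 + 2 \left(-4\right)\right) = 900 \left(-3 - 8\right) = 900 \left(-11\right) = -9900$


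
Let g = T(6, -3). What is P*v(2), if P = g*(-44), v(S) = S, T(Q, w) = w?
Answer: 264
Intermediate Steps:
g = -3
P = 132 (P = -3*(-44) = 132)
P*v(2) = 132*2 = 264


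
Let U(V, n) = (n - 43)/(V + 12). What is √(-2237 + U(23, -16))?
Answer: 3*I*√304710/35 ≈ 47.315*I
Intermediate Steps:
U(V, n) = (-43 + n)/(12 + V)
√(-2237 + U(23, -16)) = √(-2237 + (-43 - 16)/(12 + 23)) = √(-2237 - 59/35) = √(-78354/35) = 3*I*√304710/35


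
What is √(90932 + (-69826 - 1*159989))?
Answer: I*√138883 ≈ 372.67*I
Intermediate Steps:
√(90932 + (-69826 - 1*159989)) = √(90932 + (-69826 - 159989)) = √(90932 - 229815) = √(-138883) = I*√138883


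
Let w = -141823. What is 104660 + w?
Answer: -37163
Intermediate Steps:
104660 + w = 104660 - 141823 = -37163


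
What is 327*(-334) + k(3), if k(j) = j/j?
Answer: -109217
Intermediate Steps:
k(j) = 1
327*(-334) + k(3) = 327*(-334) + 1 = -109218 + 1 = -109217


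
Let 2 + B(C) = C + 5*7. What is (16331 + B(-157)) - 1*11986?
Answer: 4221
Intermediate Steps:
B(C) = 33 + C (B(C) = -2 + (C + 5*7) = -2 + (C + 35) = -2 + (35 + C) = 33 + C)
(16331 + B(-157)) - 1*11986 = (16331 + (33 - 157)) - 1*11986 = (16331 - 124) - 11986 = 16207 - 11986 = 4221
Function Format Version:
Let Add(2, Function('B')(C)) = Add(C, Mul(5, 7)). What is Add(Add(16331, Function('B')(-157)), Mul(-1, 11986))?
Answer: 4221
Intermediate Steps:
Function('B')(C) = Add(33, C) (Function('B')(C) = Add(-2, Add(C, Mul(5, 7))) = Add(-2, Add(C, 35)) = Add(-2, Add(35, C)) = Add(33, C))
Add(Add(16331, Function('B')(-157)), Mul(-1, 11986)) = Add(Add(16331, Add(33, -157)), Mul(-1, 11986)) = Add(Add(16331, -124), -11986) = Add(16207, -11986) = 4221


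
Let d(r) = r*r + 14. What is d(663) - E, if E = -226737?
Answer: 666320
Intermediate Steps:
d(r) = 14 + r² (d(r) = r² + 14 = 14 + r²)
d(663) - E = (14 + 663²) - 1*(-226737) = (14 + 439569) + 226737 = 439583 + 226737 = 666320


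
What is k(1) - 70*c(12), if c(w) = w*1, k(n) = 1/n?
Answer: -839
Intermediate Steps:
c(w) = w
k(1) - 70*c(12) = 1/1 - 70*12 = 1 - 840 = -839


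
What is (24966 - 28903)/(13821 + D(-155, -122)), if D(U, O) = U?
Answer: -3937/13666 ≈ -0.28809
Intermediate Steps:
(24966 - 28903)/(13821 + D(-155, -122)) = (24966 - 28903)/(13821 - 155) = -3937/13666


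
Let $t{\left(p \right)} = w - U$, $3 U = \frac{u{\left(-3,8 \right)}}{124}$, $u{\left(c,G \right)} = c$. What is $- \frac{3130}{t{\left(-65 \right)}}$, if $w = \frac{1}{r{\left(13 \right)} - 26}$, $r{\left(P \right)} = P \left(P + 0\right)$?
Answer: $- \frac{55501160}{267} \approx -2.0787 \cdot 10^{5}$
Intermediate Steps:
$r{\left(P \right)} = P^{2}$ ($r{\left(P \right)} = P P = P^{2}$)
$U = - \frac{1}{124}$ ($U = \frac{\left(-3\right) \frac{1}{124}}{3} = \frac{1}{3} \left(- \frac{3}{124}\right) = - \frac{1}{124} \approx -0.0080645$)
$w = \frac{1}{143}$ ($w = \frac{1}{13^{2} - 26} = \frac{1}{169 - 26} = \frac{1}{143} \approx 0.006993$)
$t{\left(p \right)} = \frac{267}{17732}$ ($t{\left(p \right)} = \frac{1}{143} - - \frac{1}{124} = \frac{1}{143} + \frac{1}{124} = \frac{267}{17732}$)
$- \frac{3130}{t{\left(-65 \right)}} = - \frac{3130}{\frac{267}{17732}} = \left(-3130\right) \frac{17732}{267} = - \frac{55501160}{267}$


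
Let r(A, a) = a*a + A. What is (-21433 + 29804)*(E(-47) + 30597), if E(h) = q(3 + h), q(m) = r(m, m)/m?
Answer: 255767534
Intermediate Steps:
r(A, a) = A + a**2 (r(A, a) = a**2 + A = A + a**2)
q(m) = (m + m**2)/m
E(h) = 4 + h (E(h) = 1 + (3 + h) = 4 + h)
(-21433 + 29804)*(E(-47) + 30597) = (-21433 + 29804)*((4 - 47) + 30597) = 8371*(-43 + 30597) = 8371*30554 = 255767534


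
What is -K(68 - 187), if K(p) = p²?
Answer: -14161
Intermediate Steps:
-K(68 - 187) = -(68 - 187)² = -1*(-119)² = -1*14161 = -14161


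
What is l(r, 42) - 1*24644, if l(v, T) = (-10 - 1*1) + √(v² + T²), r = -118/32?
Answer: -24655 + √455065/16 ≈ -24613.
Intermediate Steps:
r = -59/16 (r = -118*1/32 = -59/16 ≈ -3.6875)
l(v, T) = -11 + √(T² + v²) (l(v, T) = (-10 - 1) + √(T² + v²) = -11 + √(T² + v²))
l(r, 42) - 1*24644 = (-11 + √(42² + (-59/16)²)) - 1*24644 = (-11 + √(1764 + 3481/256)) - 24644 = (-11 + √(455065/256)) - 24644 = (-11 + √455065/16) - 24644 = -24655 + √455065/16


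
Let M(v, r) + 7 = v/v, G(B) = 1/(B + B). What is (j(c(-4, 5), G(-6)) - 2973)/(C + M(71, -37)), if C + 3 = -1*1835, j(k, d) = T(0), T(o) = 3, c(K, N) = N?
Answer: 1485/922 ≈ 1.6106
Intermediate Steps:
G(B) = 1/(2*B)
M(v, r) = -6 (M(v, r) = -7 + v/v = -7 + 1 = -6)
j(k, d) = 3
C = -1838 (C = -3 - 1*1835 = -3 - 1835 = -1838)
(j(c(-4, 5), G(-6)) - 2973)/(C + M(71, -37)) = (3 - 2973)/(-1838 - 6) = -2970/(-1844) = -2970*(-1/1844) = 1485/922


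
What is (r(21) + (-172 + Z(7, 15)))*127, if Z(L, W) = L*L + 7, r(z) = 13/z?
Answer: -307721/21 ≈ -14653.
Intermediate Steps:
Z(L, W) = 7 + L**2 (Z(L, W) = L**2 + 7 = 7 + L**2)
(r(21) + (-172 + Z(7, 15)))*127 = (13/21 + (-172 + (7 + 7**2)))*127 = (13*(1/21) + (-172 + (7 + 49)))*127 = (13/21 + (-172 + 56))*127 = (13/21 - 116)*127 = -2423/21*127 = -307721/21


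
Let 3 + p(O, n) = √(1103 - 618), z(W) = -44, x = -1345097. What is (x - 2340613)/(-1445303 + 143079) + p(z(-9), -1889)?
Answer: -15783/93016 + √485 ≈ 21.853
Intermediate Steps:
p(O, n) = -3 + √485 (p(O, n) = -3 + √(1103 - 618) = -3 + √485)
(x - 2340613)/(-1445303 + 143079) + p(z(-9), -1889) = (-1345097 - 2340613)/(-1445303 + 143079) + (-3 + √485) = -3685710/(-1302224) + (-3 + √485) = -3685710*(-1/1302224) + (-3 + √485) = 263265/93016 + (-3 + √485) = -15783/93016 + √485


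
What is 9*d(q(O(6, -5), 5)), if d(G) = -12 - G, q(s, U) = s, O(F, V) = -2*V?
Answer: -198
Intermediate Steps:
9*d(q(O(6, -5), 5)) = 9*(-12 - (-2)*(-5)) = 9*(-12 - 1*10) = 9*(-12 - 10) = 9*(-22) = -198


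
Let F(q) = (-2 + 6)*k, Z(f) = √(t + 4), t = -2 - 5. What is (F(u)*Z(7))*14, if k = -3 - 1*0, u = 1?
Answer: -168*I*√3 ≈ -290.98*I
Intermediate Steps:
t = -7
k = -3 (k = -3 + 0 = -3)
Z(f) = I*√3 (Z(f) = √(-7 + 4) = √(-3) = I*√3)
F(q) = -12 (F(q) = (-2 + 6)*(-3) = 4*(-3) = -12)
(F(u)*Z(7))*14 = -12*I*√3*14 = -168*I*√3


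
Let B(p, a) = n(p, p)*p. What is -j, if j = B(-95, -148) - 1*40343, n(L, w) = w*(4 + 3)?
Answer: -22832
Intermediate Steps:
n(L, w) = 7*w (n(L, w) = w*7 = 7*w)
B(p, a) = 7*p² (B(p, a) = (7*p)*p = 7*p²)
j = 22832 (j = 7*(-95)² - 1*40343 = 7*9025 - 40343 = 63175 - 40343 = 22832)
-j = -1*22832 = -22832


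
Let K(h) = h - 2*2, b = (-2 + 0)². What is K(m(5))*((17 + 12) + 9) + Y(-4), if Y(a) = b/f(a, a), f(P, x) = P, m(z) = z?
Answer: 37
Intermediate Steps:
b = 4 (b = (-2)² = 4)
K(h) = -4 + h (K(h) = h - 4 = -4 + h)
Y(a) = 4/a
K(m(5))*((17 + 12) + 9) + Y(-4) = (-4 + 5)*((17 + 12) + 9) + 4/(-4) = 1*(29 + 9) + 4*(-¼) = 1*38 - 1 = 38 - 1 = 37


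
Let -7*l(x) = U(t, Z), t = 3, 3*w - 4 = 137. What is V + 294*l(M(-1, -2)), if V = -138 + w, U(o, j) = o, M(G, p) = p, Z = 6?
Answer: -217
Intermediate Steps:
w = 47 (w = 4/3 + (⅓)*137 = 4/3 + 137/3 = 47)
l(x) = -3/7 (l(x) = -⅐*3 = -3/7)
V = -91 (V = -138 + 47 = -91)
V + 294*l(M(-1, -2)) = -91 + 294*(-3/7) = -91 - 126 = -217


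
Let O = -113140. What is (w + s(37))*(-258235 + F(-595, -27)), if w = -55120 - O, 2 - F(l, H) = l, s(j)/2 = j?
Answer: -14967221972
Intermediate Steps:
s(j) = 2*j
F(l, H) = 2 - l
w = 58020 (w = -55120 - 1*(-113140) = -55120 + 113140 = 58020)
(w + s(37))*(-258235 + F(-595, -27)) = (58020 + 2*37)*(-258235 + (2 - 1*(-595))) = (58020 + 74)*(-258235 + (2 + 595)) = 58094*(-258235 + 597) = 58094*(-257638) = -14967221972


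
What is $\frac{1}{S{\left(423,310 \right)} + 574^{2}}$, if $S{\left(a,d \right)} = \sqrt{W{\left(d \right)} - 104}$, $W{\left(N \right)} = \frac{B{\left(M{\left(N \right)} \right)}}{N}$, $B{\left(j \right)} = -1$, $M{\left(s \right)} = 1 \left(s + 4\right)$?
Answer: $\frac{102137560}{33651874750801} - \frac{i \sqrt{9994710}}{33651874750801} \approx 3.0351 \cdot 10^{-6} - 9.3946 \cdot 10^{-11} i$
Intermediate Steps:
$M{\left(s \right)} = 4 + s$ ($M{\left(s \right)} = 1 \left(4 + s\right) = 4 + s$)
$W{\left(N \right)} = - \frac{1}{N}$
$S{\left(a,d \right)} = \sqrt{-104 - \frac{1}{d}}$ ($S{\left(a,d \right)} = \sqrt{- \frac{1}{d} - 104} = \sqrt{-104 - \frac{1}{d}}$)
$\frac{1}{S{\left(423,310 \right)} + 574^{2}} = \frac{1}{\sqrt{-104 - \frac{1}{310}} + 574^{2}} = \frac{1}{\sqrt{-104 - \frac{1}{310}} + 329476} = \frac{1}{\sqrt{- \frac{32241}{310}} + 329476} = \frac{1}{\frac{i \sqrt{9994710}}{310} + 329476} = \frac{1}{329476 + \frac{i \sqrt{9994710}}{310}}$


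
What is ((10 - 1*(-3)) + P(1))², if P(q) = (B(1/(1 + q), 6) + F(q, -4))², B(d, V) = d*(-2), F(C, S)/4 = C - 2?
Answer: 1444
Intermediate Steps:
F(C, S) = -8 + 4*C (F(C, S) = 4*(C - 2) = 4*(-2 + C) = -8 + 4*C)
B(d, V) = -2*d
P(q) = (-8 - 2/(1 + q) + 4*q)² (P(q) = (-2/(1 + q) + (-8 + 4*q))² = (-8 - 2/(1 + q) + 4*q)²)
((10 - 1*(-3)) + P(1))² = ((10 - 1*(-3)) + 4*(1 + 2*(1 + 1)*(2 - 1*1))²/(1 + 1)²)² = ((10 + 3) + 4*(1 + 2*2*(2 - 1))²/2²)² = (13 + 4*(¼)*(1 + 2*2*1)²)² = (13 + 4*(¼)*(1 + 4)²)² = (13 + 4*(¼)*5²)² = (13 + 4*(¼)*25)² = (13 + 25)² = 38² = 1444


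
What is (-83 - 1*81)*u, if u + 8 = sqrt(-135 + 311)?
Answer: 1312 - 656*sqrt(11) ≈ -863.71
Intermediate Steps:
u = -8 + 4*sqrt(11) (u = -8 + sqrt(-135 + 311) = -8 + sqrt(176) = -8 + 4*sqrt(11) ≈ 5.2665)
(-83 - 1*81)*u = (-83 - 1*81)*(-8 + 4*sqrt(11)) = (-83 - 81)*(-8 + 4*sqrt(11)) = -164*(-8 + 4*sqrt(11)) = 1312 - 656*sqrt(11)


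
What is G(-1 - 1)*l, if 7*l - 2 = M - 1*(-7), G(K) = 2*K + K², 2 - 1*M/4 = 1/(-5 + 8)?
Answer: 0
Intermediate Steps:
M = 20/3 (M = 8 - 4/(-5 + 8) = 8 - 4/3 = 20/3 ≈ 6.6667)
G(K) = K² + 2*K
l = 47/21 (l = 2/7 + (20/3 - 1*(-7))/7 = 2/7 + (20/3 + 7)/7 = 2/7 + (⅐)*(41/3) = 2/7 + 41/21 = 47/21 ≈ 2.2381)
G(-1 - 1)*l = ((-1 - 1)*(2 + (-1 - 1)))*(47/21) = -2*(2 - 2)*(47/21) = -2*0*(47/21) = 0*(47/21) = 0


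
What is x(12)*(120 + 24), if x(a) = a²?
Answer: 20736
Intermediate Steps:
x(12)*(120 + 24) = 12²*(120 + 24) = 144*144 = 20736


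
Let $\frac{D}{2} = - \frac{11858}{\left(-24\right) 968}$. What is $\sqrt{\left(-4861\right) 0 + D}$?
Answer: $\frac{7 \sqrt{3}}{12} \approx 1.0104$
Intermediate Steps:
$D = \frac{49}{48}$ ($D = 2 \left(- \frac{11858}{\left(-24\right) 968}\right) = 2 \left(- \frac{11858}{-23232}\right) = 2 \left(\left(-11858\right) \left(- \frac{1}{23232}\right)\right) = 2 \cdot \frac{49}{96} = \frac{49}{48} \approx 1.0208$)
$\sqrt{\left(-4861\right) 0 + D} = \sqrt{\left(-4861\right) 0 + \frac{49}{48}} = \sqrt{0 + \frac{49}{48}} = \sqrt{\frac{49}{48}} = \frac{7 \sqrt{3}}{12}$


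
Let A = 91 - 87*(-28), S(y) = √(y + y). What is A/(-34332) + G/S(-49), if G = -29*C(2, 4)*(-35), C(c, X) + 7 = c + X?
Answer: -2527/34332 + 145*I*√2/2 ≈ -0.073605 + 102.53*I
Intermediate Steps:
C(c, X) = -7 + X + c (C(c, X) = -7 + (c + X) = -7 + (X + c) = -7 + X + c)
S(y) = √2*√y (S(y) = √(2*y) = √2*√y)
G = -1015 (G = -29*(-7 + 4 + 2)*(-35) = -29*(-1)*(-35) = 29*(-35) = -1015)
A = 2527 (A = 91 + 2436 = 2527)
A/(-34332) + G/S(-49) = 2527/(-34332) - 1015*(-I*√2/14) = 2527*(-1/34332) - 1015*(-I*√2/14) = -2527/34332 - 1015*(-I*√2/14) = -2527/34332 - (-145)*I*√2/2 = -2527/34332 + 145*I*√2/2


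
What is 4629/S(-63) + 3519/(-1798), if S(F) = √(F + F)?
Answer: -3519/1798 - 1543*I*√14/14 ≈ -1.9572 - 412.38*I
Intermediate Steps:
S(F) = √2*√F (S(F) = √(2*F) = √2*√F)
4629/S(-63) + 3519/(-1798) = 4629/((√2*√(-63))) + 3519/(-1798) = 4629/((√2*(3*I*√7))) + 3519*(-1/1798) = 4629/((3*I*√14)) - 3519/1798 = 4629*(-I*√14/42) - 3519/1798 = -1543*I*√14/14 - 3519/1798 = -3519/1798 - 1543*I*√14/14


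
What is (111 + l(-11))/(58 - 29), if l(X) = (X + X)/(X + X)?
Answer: 112/29 ≈ 3.8621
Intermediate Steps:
l(X) = 1 (l(X) = (2*X)/((2*X)) = (2*X)*(1/(2*X)) = 1)
(111 + l(-11))/(58 - 29) = (111 + 1)/(58 - 29) = 112/29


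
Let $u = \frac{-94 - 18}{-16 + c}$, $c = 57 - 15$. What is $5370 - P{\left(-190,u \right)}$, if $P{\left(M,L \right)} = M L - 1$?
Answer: $\frac{59183}{13} \approx 4552.5$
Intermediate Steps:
$c = 42$ ($c = 57 - 15 = 42$)
$u = - \frac{56}{13}$ ($u = \frac{-94 - 18}{-16 + 42} = - \frac{112}{26} = \left(-112\right) \frac{1}{26} = - \frac{56}{13} \approx -4.3077$)
$P{\left(M,L \right)} = -1 + L M$ ($P{\left(M,L \right)} = L M - 1 = -1 + L M$)
$5370 - P{\left(-190,u \right)} = 5370 - \left(-1 - - \frac{10640}{13}\right) = 5370 - \left(-1 + \frac{10640}{13}\right) = 5370 - \frac{10627}{13} = \frac{59183}{13}$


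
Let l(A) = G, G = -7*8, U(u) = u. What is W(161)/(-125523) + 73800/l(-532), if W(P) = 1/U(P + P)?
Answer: -53265685051/40418406 ≈ -1317.9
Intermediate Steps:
G = -56
l(A) = -56
W(P) = 1/(2*P) (W(P) = 1/(P + P) = 1/(2*P))
W(161)/(-125523) + 73800/l(-532) = ((1/2)/161)/(-125523) + 73800/(-56) = ((1/2)*(1/161))*(-1/125523) + 73800*(-1/56) = (1/322)*(-1/125523) - 9225/7 = -1/40418406 - 9225/7 = -53265685051/40418406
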